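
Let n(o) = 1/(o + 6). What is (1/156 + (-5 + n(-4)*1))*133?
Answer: -93233/156 ≈ -597.65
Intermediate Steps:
n(o) = 1/(6 + o)
(1/156 + (-5 + n(-4)*1))*133 = (1/156 + (-5 + 1/(6 - 4)))*133 = (1/156 + (-5 + 1/2))*133 = (1/156 - 9/2)*133 = -701/156*133 = -93233/156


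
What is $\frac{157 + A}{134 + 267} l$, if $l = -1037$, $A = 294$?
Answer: $- \frac{467687}{401} \approx -1166.3$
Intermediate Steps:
$\frac{157 + A}{134 + 267} l = \frac{157 + 294}{134 + 267} \left(-1037\right) = \frac{451}{401} \left(-1037\right) = - \frac{467687}{401}$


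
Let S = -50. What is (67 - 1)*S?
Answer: -3300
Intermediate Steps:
(67 - 1)*S = (67 - 1)*(-50) = 66*(-50) = -3300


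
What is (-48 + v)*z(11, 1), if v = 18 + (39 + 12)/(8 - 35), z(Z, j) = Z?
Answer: -3157/9 ≈ -350.78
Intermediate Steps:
v = 145/9 (v = 18 + 51/(-27) = 18 + 51*(-1/27) = 18 - 17/9 = 145/9 ≈ 16.111)
(-48 + v)*z(11, 1) = (-48 + 145/9)*11 = -287/9*11 = -3157/9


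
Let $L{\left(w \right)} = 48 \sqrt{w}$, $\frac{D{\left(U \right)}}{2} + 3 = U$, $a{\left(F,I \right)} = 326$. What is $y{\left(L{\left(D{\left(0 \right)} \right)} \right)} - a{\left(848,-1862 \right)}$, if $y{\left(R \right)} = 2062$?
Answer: $1736$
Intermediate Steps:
$D{\left(U \right)} = -6 + 2 U$
$y{\left(L{\left(D{\left(0 \right)} \right)} \right)} - a{\left(848,-1862 \right)} = 2062 - 326 = 1736$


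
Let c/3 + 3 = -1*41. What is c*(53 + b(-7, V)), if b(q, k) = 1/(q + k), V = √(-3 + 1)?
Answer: -118624/17 + 44*I*√2/17 ≈ -6977.9 + 3.6603*I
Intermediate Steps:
V = I*√2 (V = √(-2) = I*√2 ≈ 1.4142*I)
c = -132 (c = -9 + 3*(-1*41) = -9 + 3*(-41) = -9 - 123 = -132)
b(q, k) = 1/(k + q)
c*(53 + b(-7, V)) = -132*(53 + 1/(I*√2 - 7)) = -132*(53 + 1/(-7 + I*√2)) = -6996 - 132/(-7 + I*√2)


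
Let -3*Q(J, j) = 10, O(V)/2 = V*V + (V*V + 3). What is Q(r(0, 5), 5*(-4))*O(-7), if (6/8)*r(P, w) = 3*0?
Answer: -2020/3 ≈ -673.33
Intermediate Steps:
r(P, w) = 0 (r(P, w) = 4*(3*0)/3 = (4/3)*0 = 0)
O(V) = 6 + 4*V**2 (O(V) = 2*(V*V + (V*V + 3)) = 2*(V**2 + (V**2 + 3)) = 2*(V**2 + (3 + V**2)) = 2*(3 + 2*V**2) = 6 + 4*V**2)
Q(J, j) = -10/3 (Q(J, j) = -1/3*10 = -10/3)
Q(r(0, 5), 5*(-4))*O(-7) = -10*(6 + 4*(-7)**2)/3 = -10*(6 + 4*49)/3 = -10*(6 + 196)/3 = -10/3*202 = -2020/3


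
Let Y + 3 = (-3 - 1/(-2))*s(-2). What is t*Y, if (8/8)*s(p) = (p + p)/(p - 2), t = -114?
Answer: 627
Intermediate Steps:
s(p) = 2*p/(-2 + p) (s(p) = (p + p)/(p - 2) = (2*p)/(-2 + p) = 2*p/(-2 + p))
Y = -11/2 (Y = -3 + (-3 - 1/(-2))*(2*(-2)/(-2 - 2)) = -3 + (-3 - 1*(-1/2))*(2*(-2)/(-4)) = -3 + (-3 + 1/2)*(2*(-2)*(-1/4)) = -3 - 5/2*1 = -3 - 5/2 = -11/2 ≈ -5.5000)
t*Y = -114*(-11/2) = 627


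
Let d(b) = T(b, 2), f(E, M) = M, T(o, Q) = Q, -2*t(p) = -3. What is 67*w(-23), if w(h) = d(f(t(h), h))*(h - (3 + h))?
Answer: -402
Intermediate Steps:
t(p) = 3/2 (t(p) = -1/2*(-3) = 3/2)
d(b) = 2
w(h) = -6 (w(h) = 2*(h - (3 + h)) = 2*(h + (-3 - h)) = 2*(-3) = -6)
67*w(-23) = 67*(-6) = -402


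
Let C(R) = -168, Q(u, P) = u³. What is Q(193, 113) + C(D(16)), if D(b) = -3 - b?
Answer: 7188889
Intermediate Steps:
Q(193, 113) + C(D(16)) = 193³ - 168 = 7189057 - 168 = 7188889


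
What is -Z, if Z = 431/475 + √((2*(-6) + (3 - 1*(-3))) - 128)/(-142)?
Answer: -431/475 + I*√134/142 ≈ -0.90737 + 0.08152*I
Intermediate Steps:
Z = 431/475 - I*√134/142 (Z = 431*(1/475) + √((-12 + (3 + 3)) - 128)*(-1/142) = 431/475 + √((-12 + 6) - 128)*(-1/142) = 431/475 + √(-6 - 128)*(-1/142) = 431/475 + √(-134)*(-1/142) = 431/475 + (I*√134)*(-1/142) = 431/475 - I*√134/142 ≈ 0.90737 - 0.08152*I)
-Z = -(431/475 - I*√134/142) = -431/475 + I*√134/142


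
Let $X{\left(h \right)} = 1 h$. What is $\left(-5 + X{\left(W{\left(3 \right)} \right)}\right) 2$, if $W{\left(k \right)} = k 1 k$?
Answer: $8$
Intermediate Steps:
$W{\left(k \right)} = k^{2}$ ($W{\left(k \right)} = k k = k^{2}$)
$X{\left(h \right)} = h$
$\left(-5 + X{\left(W{\left(3 \right)} \right)}\right) 2 = \left(-5 + 3^{2}\right) 2 = \left(-5 + 9\right) 2 = 4 \cdot 2 = 8$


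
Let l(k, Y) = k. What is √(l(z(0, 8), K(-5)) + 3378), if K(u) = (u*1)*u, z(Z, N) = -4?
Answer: √3374 ≈ 58.086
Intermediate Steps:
K(u) = u² (K(u) = u*u = u²)
√(l(z(0, 8), K(-5)) + 3378) = √(-4 + 3378) = √3374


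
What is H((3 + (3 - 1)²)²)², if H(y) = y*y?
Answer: 5764801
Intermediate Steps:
H(y) = y²
H((3 + (3 - 1)²)²)² = (((3 + (3 - 1)²)²)²)² = (((3 + 2²)²)²)² = (((3 + 4)²)²)² = ((7²)²)² = (49²)² = 2401² = 5764801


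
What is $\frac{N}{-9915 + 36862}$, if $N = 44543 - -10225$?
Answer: $\frac{54768}{26947} \approx 2.0324$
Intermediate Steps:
$N = 54768$ ($N = 44543 + 10225 = 54768$)
$\frac{N}{-9915 + 36862} = \frac{54768}{-9915 + 36862} = \frac{54768}{26947}$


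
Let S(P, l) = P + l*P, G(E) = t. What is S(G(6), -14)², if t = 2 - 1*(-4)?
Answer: 6084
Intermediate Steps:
t = 6 (t = 2 + 4 = 6)
G(E) = 6
S(P, l) = P + P*l
S(G(6), -14)² = (6*(1 - 14))² = (6*(-13))² = (-78)² = 6084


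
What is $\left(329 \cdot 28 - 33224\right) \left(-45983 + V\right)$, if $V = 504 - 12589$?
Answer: $1394328816$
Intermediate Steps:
$V = -12085$
$\left(329 \cdot 28 - 33224\right) \left(-45983 + V\right) = \left(329 \cdot 28 - 33224\right) \left(-45983 - 12085\right) = \left(9212 - 33224\right) \left(-58068\right) = \left(-24012\right) \left(-58068\right) = 1394328816$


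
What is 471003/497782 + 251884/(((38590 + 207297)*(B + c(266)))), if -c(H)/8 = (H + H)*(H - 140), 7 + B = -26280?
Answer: 65149956594621635/68854207100898262 ≈ 0.94620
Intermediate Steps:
B = -26287 (B = -7 - 26280 = -26287)
c(H) = -16*H*(-140 + H) (c(H) = -8*(H + H)*(H - 140) = -8*2*H*(-140 + H) = -16*H*(-140 + H))
471003/497782 + 251884/(((38590 + 207297)*(B + c(266)))) = 471003/497782 + 251884/(((38590 + 207297)*(-26287 + 16*266*(140 - 1*266)))) = 471003*(1/497782) + 251884/((245887*(-26287 + 16*266*(140 - 266)))) = 471003/497782 + 251884/((245887*(-26287 + 16*266*(-126)))) = 471003/497782 + 251884/((245887*(-26287 - 536256))) = 471003/497782 + 251884/((245887*(-562543))) = 471003/497782 + 251884/(-138322010641) = 471003/497782 + 251884*(-1/138322010641) = 471003/497782 - 251884/138322010641 = 65149956594621635/68854207100898262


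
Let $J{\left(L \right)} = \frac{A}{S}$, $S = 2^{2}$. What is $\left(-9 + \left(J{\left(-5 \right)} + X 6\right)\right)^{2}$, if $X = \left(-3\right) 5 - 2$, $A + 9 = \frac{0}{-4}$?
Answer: $\frac{205209}{16} \approx 12826.0$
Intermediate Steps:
$A = -9$ ($A = -9 + \frac{0}{-4} = -9 + 0 \left(- \frac{1}{4}\right) = -9 + 0 = -9$)
$S = 4$
$J{\left(L \right)} = - \frac{9}{4}$
$X = -17$ ($X = -15 - 2 = -17$)
$\left(-9 + \left(J{\left(-5 \right)} + X 6\right)\right)^{2} = \left(-9 - \frac{417}{4}\right)^{2} = \left(- \frac{453}{4}\right)^{2} = \frac{205209}{16}$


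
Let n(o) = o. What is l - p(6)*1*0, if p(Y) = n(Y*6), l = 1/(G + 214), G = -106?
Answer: 1/108 ≈ 0.0092593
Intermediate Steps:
l = 1/108 (l = 1/(-106 + 214) = 1/108 ≈ 0.0092593)
p(Y) = 6*Y (p(Y) = Y*6 = 6*Y)
l - p(6)*1*0 = 1/108 - 6*6*1*0 = 1/108 - 36*0 = 1/108 - 1*0 = 1/108 + 0 = 1/108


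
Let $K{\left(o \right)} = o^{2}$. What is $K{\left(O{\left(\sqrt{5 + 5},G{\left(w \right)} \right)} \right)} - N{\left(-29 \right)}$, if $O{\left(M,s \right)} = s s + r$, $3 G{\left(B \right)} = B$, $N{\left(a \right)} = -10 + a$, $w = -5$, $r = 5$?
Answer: $\frac{8059}{81} \approx 99.494$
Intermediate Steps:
$G{\left(B \right)} = \frac{B}{3}$
$O{\left(M,s \right)} = 5 + s^{2}$ ($O{\left(M,s \right)} = s s + 5 = s^{2} + 5 = 5 + s^{2}$)
$K{\left(O{\left(\sqrt{5 + 5},G{\left(w \right)} \right)} \right)} - N{\left(-29 \right)} = \left(5 + \left(\frac{1}{3} \left(-5\right)\right)^{2}\right)^{2} - \left(-10 - 29\right) = \left(5 + \left(- \frac{5}{3}\right)^{2}\right)^{2} - -39 = \left(5 + \frac{25}{9}\right)^{2} + 39 = \left(\frac{70}{9}\right)^{2} + 39 = \frac{4900}{81} + 39 = \frac{8059}{81}$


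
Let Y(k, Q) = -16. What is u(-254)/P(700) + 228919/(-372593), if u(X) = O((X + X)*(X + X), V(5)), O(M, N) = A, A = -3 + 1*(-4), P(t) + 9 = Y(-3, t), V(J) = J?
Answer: -3114824/9314825 ≈ -0.33439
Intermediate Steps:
P(t) = -25 (P(t) = -9 - 16 = -25)
A = -7 (A = -3 - 4 = -7)
O(M, N) = -7
u(X) = -7
u(-254)/P(700) + 228919/(-372593) = -7/(-25) + 228919/(-372593) = -7*(-1/25) + 228919*(-1/372593) = 7/25 - 228919/372593 = -3114824/9314825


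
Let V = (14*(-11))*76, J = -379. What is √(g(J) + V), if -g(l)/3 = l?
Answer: I*√10567 ≈ 102.8*I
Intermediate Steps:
g(l) = -3*l
V = -11704 (V = -154*76 = -11704)
√(g(J) + V) = √(-3*(-379) - 11704) = √(1137 - 11704) = √(-10567) = I*√10567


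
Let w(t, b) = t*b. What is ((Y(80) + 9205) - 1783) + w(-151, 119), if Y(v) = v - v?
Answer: -10547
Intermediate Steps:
Y(v) = 0
w(t, b) = b*t
((Y(80) + 9205) - 1783) + w(-151, 119) = ((0 + 9205) - 1783) + 119*(-151) = (9205 - 1783) - 17969 = 7422 - 17969 = -10547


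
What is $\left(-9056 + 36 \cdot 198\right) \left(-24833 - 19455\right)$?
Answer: $85387264$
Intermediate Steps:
$\left(-9056 + 36 \cdot 198\right) \left(-24833 - 19455\right) = \left(-9056 + 7128\right) \left(-44288\right) = \left(-1928\right) \left(-44288\right) = 85387264$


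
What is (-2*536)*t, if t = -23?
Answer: 24656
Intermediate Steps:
(-2*536)*t = -2*536*(-23) = -1072*(-23) = 24656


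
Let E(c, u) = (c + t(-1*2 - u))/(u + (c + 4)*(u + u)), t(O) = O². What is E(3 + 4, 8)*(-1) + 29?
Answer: 5229/184 ≈ 28.418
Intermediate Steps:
E(c, u) = (c + (-2 - u)²)/(u + 2*u*(4 + c)) (E(c, u) = (c + (-1*2 - u)²)/(u + (c + 4)*(u + u)) = (c + (-2 - u)²)/(u + (4 + c)*(2*u)) = (c + (-2 - u)²)/(u + 2*u*(4 + c)))
E(3 + 4, 8)*(-1) + 29 = (((3 + 4) + (2 + 8)²)/(8*(9 + 2*(3 + 4))))*(-1) + 29 = ((7 + 10²)/(8*(9 + 2*7)))*(-1) + 29 = ((7 + 100)/(8*(9 + 14)))*(-1) + 29 = ((⅛)*107/23)*(-1) + 29 = ((⅛)*(1/23)*107)*(-1) + 29 = (107/184)*(-1) + 29 = -107/184 + 29 = 5229/184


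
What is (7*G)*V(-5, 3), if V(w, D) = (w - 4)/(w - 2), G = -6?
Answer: -54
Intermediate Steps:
V(w, D) = (-4 + w)/(-2 + w)
(7*G)*V(-5, 3) = (7*(-6))*((-4 - 5)/(-2 - 5)) = -42*(-9)/(-7) = -(-6)*(-9) = -42*9/7 = -54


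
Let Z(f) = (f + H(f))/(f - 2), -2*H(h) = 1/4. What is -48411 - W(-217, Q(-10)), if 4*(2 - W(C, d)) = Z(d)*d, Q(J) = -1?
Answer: -1549219/32 ≈ -48413.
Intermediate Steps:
H(h) = -⅛ (H(h) = -½/4 = -½*¼ = -⅛)
Z(f) = (-⅛ + f)/(-2 + f) (Z(f) = (f - ⅛)/(f - 2) = (-⅛ + f)/(-2 + f))
W(C, d) = 2 - d*(-⅛ + d)/(4*(-2 + d)) (W(C, d) = 2 - (-⅛ + d)/(-2 + d)*d/4 = 2 - d*(-⅛ + d)/(4*(-2 + d)))
-48411 - W(-217, Q(-10)) = -48411 - (-128 - 8*(-1)² + 65*(-1))/(32*(-2 - 1)) = -48411 - (-128 - 8*1 - 65)/(32*(-3)) = -48411 - (-1)*(-128 - 8 - 65)/(32*3) = -48411 - (-1)*(-201)/(32*3) = -48411 - 1*67/32 = -48411 - 67/32 = -1549219/32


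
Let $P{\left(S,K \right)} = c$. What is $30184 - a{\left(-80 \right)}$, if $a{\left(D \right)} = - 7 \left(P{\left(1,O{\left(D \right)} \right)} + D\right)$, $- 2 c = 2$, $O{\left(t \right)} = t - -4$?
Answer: $29617$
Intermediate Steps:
$O{\left(t \right)} = 4 + t$ ($O{\left(t \right)} = t + 4 = 4 + t$)
$c = -1$ ($c = \left(- \frac{1}{2}\right) 2 = -1$)
$P{\left(S,K \right)} = -1$
$a{\left(D \right)} = 7 - 7 D$ ($a{\left(D \right)} = - 7 \left(-1 + D\right) = 7 - 7 D$)
$30184 - a{\left(-80 \right)} = 30184 - \left(7 - -560\right) = 30184 - \left(7 + 560\right) = 30184 - 567 = 29617$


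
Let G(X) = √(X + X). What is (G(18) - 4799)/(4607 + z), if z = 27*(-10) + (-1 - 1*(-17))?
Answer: -4793/4353 ≈ -1.1011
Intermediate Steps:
G(X) = √2*√X (G(X) = √(2*X) = √2*√X)
z = -254 (z = -270 + (-1 + 17) = -270 + 16 = -254)
(G(18) - 4799)/(4607 + z) = (√2*√18 - 4799)/(4607 - 254) = (√2*(3*√2) - 4799)/4353 = (6 - 4799)*(1/4353) = -4793*1/4353 = -4793/4353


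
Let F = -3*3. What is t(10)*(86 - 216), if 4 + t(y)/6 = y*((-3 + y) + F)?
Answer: 18720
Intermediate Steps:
F = -9
t(y) = -24 + 6*y*(-12 + y) (t(y) = -24 + 6*(y*((-3 + y) - 9)) = -24 + 6*(y*(-12 + y)) = -24 + 6*y*(-12 + y))
t(10)*(86 - 216) = (-24 - 72*10 + 6*10**2)*(86 - 216) = (-24 - 720 + 6*100)*(-130) = (-24 - 720 + 600)*(-130) = -144*(-130) = 18720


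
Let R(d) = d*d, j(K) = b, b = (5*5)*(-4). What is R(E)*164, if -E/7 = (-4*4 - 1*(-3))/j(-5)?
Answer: 339521/2500 ≈ 135.81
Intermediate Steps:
b = -100 (b = 25*(-4) = -100)
j(K) = -100
E = -91/100 (E = -7*(-4*4 - 1*(-3))/(-100) = -7*(-16 + 3)*(-1)/100 = -(-91)*(-1)/100 = -7*13/100 = -91/100 ≈ -0.91000)
R(d) = d**2
R(E)*164 = (-91/100)**2*164 = (8281/10000)*164 = 339521/2500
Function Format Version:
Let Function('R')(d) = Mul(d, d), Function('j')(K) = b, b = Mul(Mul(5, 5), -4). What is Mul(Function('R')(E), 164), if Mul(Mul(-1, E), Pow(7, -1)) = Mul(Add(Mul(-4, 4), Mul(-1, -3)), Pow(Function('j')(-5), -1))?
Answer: Rational(339521, 2500) ≈ 135.81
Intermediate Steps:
b = -100 (b = Mul(25, -4) = -100)
Function('j')(K) = -100
E = Rational(-91, 100) (E = Mul(-7, Mul(Add(Mul(-4, 4), Mul(-1, -3)), Pow(-100, -1))) = Mul(-7, Mul(Add(-16, 3), Rational(-1, 100))) = Mul(-7, Mul(-13, Rational(-1, 100))) = Mul(-7, Rational(13, 100)) = Rational(-91, 100) ≈ -0.91000)
Function('R')(d) = Pow(d, 2)
Mul(Function('R')(E), 164) = Mul(Pow(Rational(-91, 100), 2), 164) = Mul(Rational(8281, 10000), 164) = Rational(339521, 2500)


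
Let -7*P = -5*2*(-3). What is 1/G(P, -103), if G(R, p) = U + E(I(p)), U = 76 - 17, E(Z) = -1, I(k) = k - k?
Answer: 1/58 ≈ 0.017241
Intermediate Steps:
I(k) = 0
U = 59
P = -30/7 (P = -(-5*2)*(-3)/7 = -(-10)*(-3)/7 = -⅐*30 = -30/7 ≈ -4.2857)
G(R, p) = 58 (G(R, p) = 59 - 1 = 58)
1/G(P, -103) = 1/58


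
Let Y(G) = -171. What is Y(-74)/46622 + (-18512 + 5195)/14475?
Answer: -1076581/1165550 ≈ -0.92367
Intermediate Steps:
Y(-74)/46622 + (-18512 + 5195)/14475 = -171/46622 + (-18512 + 5195)/14475 = -171*1/46622 - 13317*1/14475 = -171/46622 - 23/25 = -1076581/1165550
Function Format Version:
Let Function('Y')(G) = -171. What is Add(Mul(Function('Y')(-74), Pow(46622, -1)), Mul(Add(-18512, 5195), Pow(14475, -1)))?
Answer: Rational(-1076581, 1165550) ≈ -0.92367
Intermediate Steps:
Add(Mul(Function('Y')(-74), Pow(46622, -1)), Mul(Add(-18512, 5195), Pow(14475, -1))) = Add(Mul(-171, Pow(46622, -1)), Mul(Add(-18512, 5195), Pow(14475, -1))) = Add(Mul(-171, Rational(1, 46622)), Mul(-13317, Rational(1, 14475))) = Add(Rational(-171, 46622), Rational(-23, 25)) = Rational(-1076581, 1165550)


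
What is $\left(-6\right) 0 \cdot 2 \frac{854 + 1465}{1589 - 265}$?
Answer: $0$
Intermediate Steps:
$\left(-6\right) 0 \cdot 2 \frac{854 + 1465}{1589 - 265} = 0 \cdot 2 \cdot \frac{2319}{1324} = 0 \cdot 2319 \cdot \frac{1}{1324} = 0 \cdot \frac{2319}{1324} = 0$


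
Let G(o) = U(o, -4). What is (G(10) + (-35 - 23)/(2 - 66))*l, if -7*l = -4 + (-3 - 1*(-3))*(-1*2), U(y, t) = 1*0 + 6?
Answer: 221/56 ≈ 3.9464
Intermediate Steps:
U(y, t) = 6 (U(y, t) = 0 + 6 = 6)
G(o) = 6
l = 4/7 (l = -(-4 + (-3 - 1*(-3))*(-1*2))/7 = -(-4 + (-3 + 3)*(-2))/7 = -(-4 + 0*(-2))/7 = -(-4 + 0)/7 = -⅐*(-4) = 4/7 ≈ 0.57143)
(G(10) + (-35 - 23)/(2 - 66))*l = (6 + (-35 - 23)/(2 - 66))*(4/7) = (6 - 58/(-64))*(4/7) = (6 - 58*(-1/64))*(4/7) = (6 + 29/32)*(4/7) = (221/32)*(4/7) = 221/56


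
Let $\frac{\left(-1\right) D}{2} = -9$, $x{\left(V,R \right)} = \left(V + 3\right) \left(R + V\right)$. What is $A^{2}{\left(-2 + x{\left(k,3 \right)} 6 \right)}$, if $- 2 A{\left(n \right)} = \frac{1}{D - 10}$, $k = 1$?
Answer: $\frac{1}{256} \approx 0.0039063$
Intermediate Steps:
$x{\left(V,R \right)} = \left(3 + V\right) \left(R + V\right)$
$D = 18$ ($D = \left(-2\right) \left(-9\right) = 18$)
$A{\left(n \right)} = - \frac{1}{16}$ ($A{\left(n \right)} = - \frac{1}{2 \left(18 - 10\right)} = - \frac{1}{2 \cdot 8} = \left(- \frac{1}{2}\right) \frac{1}{8} = - \frac{1}{16}$)
$A^{2}{\left(-2 + x{\left(k,3 \right)} 6 \right)} = \left(- \frac{1}{16}\right)^{2} = \frac{1}{256}$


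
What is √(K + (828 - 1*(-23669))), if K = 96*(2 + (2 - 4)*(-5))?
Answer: √25649 ≈ 160.15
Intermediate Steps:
K = 1152 (K = 96*(2 - 2*(-5)) = 96*(2 + 10) = 96*12 = 1152)
√(K + (828 - 1*(-23669))) = √(1152 + (828 - 1*(-23669))) = √(1152 + (828 + 23669)) = √(1152 + 24497) = √25649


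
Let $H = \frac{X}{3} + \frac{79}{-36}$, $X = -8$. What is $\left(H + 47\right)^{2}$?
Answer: $\frac{2301289}{1296} \approx 1775.7$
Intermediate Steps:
$H = - \frac{175}{36}$ ($H = - \frac{8}{3} + \frac{79}{-36} = \left(-8\right) \frac{1}{3} + 79 \left(- \frac{1}{36}\right) = - \frac{8}{3} - \frac{79}{36} = - \frac{175}{36} \approx -4.8611$)
$\left(H + 47\right)^{2} = \left(- \frac{175}{36} + 47\right)^{2} = \left(\frac{1517}{36}\right)^{2} = \frac{2301289}{1296}$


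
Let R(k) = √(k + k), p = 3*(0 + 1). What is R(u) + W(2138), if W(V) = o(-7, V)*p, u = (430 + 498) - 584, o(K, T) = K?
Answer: -21 + 4*√43 ≈ 5.2298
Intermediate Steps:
u = 344 (u = 928 - 584 = 344)
p = 3 (p = 3*1 = 3)
W(V) = -21 (W(V) = -7*3 = -21)
R(k) = √2*√k (R(k) = √(2*k) = √2*√k)
R(u) + W(2138) = √2*√344 - 21 = √2*(2*√86) - 21 = 4*√43 - 21 = -21 + 4*√43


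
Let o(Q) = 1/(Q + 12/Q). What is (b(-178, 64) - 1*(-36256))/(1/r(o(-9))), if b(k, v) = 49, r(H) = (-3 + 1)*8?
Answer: -580880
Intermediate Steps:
r(H) = -16 (r(H) = -2*8 = -16)
(b(-178, 64) - 1*(-36256))/(1/r(o(-9))) = (49 - 1*(-36256))/(1/(-16)) = (49 + 36256)/(-1/16) = 36305*(-16) = -580880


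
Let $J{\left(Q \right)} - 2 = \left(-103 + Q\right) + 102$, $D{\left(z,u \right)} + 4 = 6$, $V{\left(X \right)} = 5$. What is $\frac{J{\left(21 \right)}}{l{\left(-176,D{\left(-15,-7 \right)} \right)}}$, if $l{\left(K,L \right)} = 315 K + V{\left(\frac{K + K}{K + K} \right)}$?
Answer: $- \frac{22}{55435} \approx -0.00039686$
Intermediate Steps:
$D{\left(z,u \right)} = 2$ ($D{\left(z,u \right)} = -4 + 6 = 2$)
$l{\left(K,L \right)} = 5 + 315 K$ ($l{\left(K,L \right)} = 315 K + 5 = 5 + 315 K$)
$J{\left(Q \right)} = 1 + Q$ ($J{\left(Q \right)} = 2 + \left(\left(-103 + Q\right) + 102\right) = 2 + \left(-1 + Q\right) = 1 + Q$)
$\frac{J{\left(21 \right)}}{l{\left(-176,D{\left(-15,-7 \right)} \right)}} = \frac{1 + 21}{5 + 315 \left(-176\right)} = \frac{22}{5 - 55440} = \frac{22}{-55435} = 22 \left(- \frac{1}{55435}\right) = - \frac{22}{55435}$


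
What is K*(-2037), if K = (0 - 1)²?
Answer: -2037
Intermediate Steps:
K = 1 (K = (-1)² = 1)
K*(-2037) = 1*(-2037) = -2037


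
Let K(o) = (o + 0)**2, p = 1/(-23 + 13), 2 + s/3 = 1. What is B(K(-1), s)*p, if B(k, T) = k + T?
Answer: 1/5 ≈ 0.20000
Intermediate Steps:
s = -3 (s = -6 + 3*1 = -6 + 3 = -3)
p = -1/10 (p = 1/(-10) = -1/10 ≈ -0.10000)
K(o) = o**2
B(k, T) = T + k
B(K(-1), s)*p = (-3 + (-1)**2)*(-1/10) = (-3 + 1)*(-1/10) = -2*(-1/10) = 1/5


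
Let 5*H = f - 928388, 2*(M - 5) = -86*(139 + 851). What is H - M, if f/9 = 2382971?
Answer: 20731176/5 ≈ 4.1462e+6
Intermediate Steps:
M = -42565 (M = 5 + (-86*(139 + 851))/2 = 5 + (-86*990)/2 = 5 + (1/2)*(-85140) = 5 - 42570 = -42565)
f = 21446739 (f = 9*2382971 = 21446739)
H = 20518351/5 (H = (21446739 - 928388)/5 = (1/5)*20518351 = 20518351/5 ≈ 4.1037e+6)
H - M = 20518351/5 - 1*(-42565) = 20518351/5 + 42565 = 20731176/5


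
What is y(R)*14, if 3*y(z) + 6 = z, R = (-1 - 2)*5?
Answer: -98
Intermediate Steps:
R = -15 (R = -3*5 = -15)
y(z) = -2 + z/3
y(R)*14 = (-2 + (1/3)*(-15))*14 = (-2 - 5)*14 = -7*14 = -98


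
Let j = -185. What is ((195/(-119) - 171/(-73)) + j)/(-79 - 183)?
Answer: 1600981/2275994 ≈ 0.70342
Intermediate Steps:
((195/(-119) - 171/(-73)) + j)/(-79 - 183) = ((195/(-119) - 171/(-73)) - 185)/(-79 - 183) = ((195*(-1/119) - 171*(-1/73)) - 185)/(-262) = ((-195/119 + 171/73) - 185)*(-1/262) = (6114/8687 - 185)*(-1/262) = -1600981/8687*(-1/262) = 1600981/2275994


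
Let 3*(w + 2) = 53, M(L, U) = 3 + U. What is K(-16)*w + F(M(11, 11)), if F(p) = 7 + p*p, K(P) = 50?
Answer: 2959/3 ≈ 986.33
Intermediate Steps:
w = 47/3 (w = -2 + (⅓)*53 = -2 + 53/3 = 47/3 ≈ 15.667)
F(p) = 7 + p²
K(-16)*w + F(M(11, 11)) = 50*(47/3) + (7 + (3 + 11)²) = 2350/3 + (7 + 14²) = 2350/3 + (7 + 196) = 2350/3 + 203 = 2959/3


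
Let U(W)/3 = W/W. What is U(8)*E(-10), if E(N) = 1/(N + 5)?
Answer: -⅗ ≈ -0.60000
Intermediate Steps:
E(N) = 1/(5 + N)
U(W) = 3 (U(W) = 3*(W/W) = 3*1 = 3)
U(8)*E(-10) = 3/(5 - 10) = 3/(-5) = 3*(-⅕) = -⅗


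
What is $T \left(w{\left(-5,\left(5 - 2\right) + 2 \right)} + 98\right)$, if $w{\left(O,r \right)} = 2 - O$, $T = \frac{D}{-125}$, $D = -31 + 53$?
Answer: $- \frac{462}{25} \approx -18.48$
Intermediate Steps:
$D = 22$
$T = - \frac{22}{125}$ ($T = \frac{22}{-125} = 22 \left(- \frac{1}{125}\right) = - \frac{22}{125} \approx -0.176$)
$T \left(w{\left(-5,\left(5 - 2\right) + 2 \right)} + 98\right) = - \frac{22 \left(\left(2 - -5\right) + 98\right)}{125} = - \frac{22 \left(\left(2 + 5\right) + 98\right)}{125} = - \frac{22 \left(7 + 98\right)}{125} = \left(- \frac{22}{125}\right) 105 = - \frac{462}{25}$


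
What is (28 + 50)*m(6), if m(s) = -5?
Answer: -390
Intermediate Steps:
(28 + 50)*m(6) = (28 + 50)*(-5) = 78*(-5) = -390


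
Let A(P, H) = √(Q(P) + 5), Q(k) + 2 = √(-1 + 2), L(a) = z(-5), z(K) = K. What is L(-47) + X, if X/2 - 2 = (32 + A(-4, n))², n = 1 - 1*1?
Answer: 2311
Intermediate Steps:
L(a) = -5
Q(k) = -1 (Q(k) = -2 + √(-1 + 2) = -2 + √1 = -2 + 1 = -1)
n = 0 (n = 1 - 1 = 0)
A(P, H) = 2 (A(P, H) = √(-1 + 5) = √4 = 2)
X = 2316 (X = 4 + 2*(32 + 2)² = 4 + 2*34² = 4 + 2*1156 = 4 + 2312 = 2316)
L(-47) + X = -5 + 2316 = 2311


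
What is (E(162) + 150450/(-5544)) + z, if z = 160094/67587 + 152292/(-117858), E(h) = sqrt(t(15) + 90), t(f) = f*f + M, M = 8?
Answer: -819724240997/31454178756 + sqrt(323) ≈ -8.0887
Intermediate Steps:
t(f) = 8 + f**2 (t(f) = f*f + 8 = f**2 + 8 = 8 + f**2)
E(h) = sqrt(323) (E(h) = sqrt((8 + 15**2) + 90) = sqrt((8 + 225) + 90) = sqrt(233 + 90) = sqrt(323))
z = 109941016/102123957 (z = 160094*(1/67587) + 152292*(-1/117858) = 160094/67587 - 25382/19643 = 109941016/102123957 ≈ 1.0765)
(E(162) + 150450/(-5544)) + z = (sqrt(323) + 150450/(-5544)) + 109941016/102123957 = (sqrt(323) + 150450*(-1/5544)) + 109941016/102123957 = (sqrt(323) - 25075/924) + 109941016/102123957 = (-25075/924 + sqrt(323)) + 109941016/102123957 = -819724240997/31454178756 + sqrt(323)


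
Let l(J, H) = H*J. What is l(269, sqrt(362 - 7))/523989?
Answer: 269*sqrt(355)/523989 ≈ 0.0096726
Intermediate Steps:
l(269, sqrt(362 - 7))/523989 = (sqrt(362 - 7)*269)/523989 = (sqrt(355)*269)*(1/523989) = (269*sqrt(355))*(1/523989) = 269*sqrt(355)/523989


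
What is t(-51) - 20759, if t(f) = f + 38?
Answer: -20772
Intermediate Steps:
t(f) = 38 + f
t(-51) - 20759 = (38 - 51) - 20759 = -13 - 20759 = -20772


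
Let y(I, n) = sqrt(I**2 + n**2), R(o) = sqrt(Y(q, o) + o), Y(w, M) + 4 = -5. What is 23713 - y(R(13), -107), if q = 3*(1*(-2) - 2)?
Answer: 23713 - sqrt(11453) ≈ 23606.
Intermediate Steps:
q = -12 (q = 3*(-2 - 2) = 3*(-4) = -12)
Y(w, M) = -9 (Y(w, M) = -4 - 5 = -9)
R(o) = sqrt(-9 + o)
23713 - y(R(13), -107) = 23713 - sqrt((sqrt(-9 + 13))**2 + (-107)**2) = 23713 - sqrt((sqrt(4))**2 + 11449) = 23713 - sqrt(2**2 + 11449) = 23713 - sqrt(4 + 11449) = 23713 - sqrt(11453)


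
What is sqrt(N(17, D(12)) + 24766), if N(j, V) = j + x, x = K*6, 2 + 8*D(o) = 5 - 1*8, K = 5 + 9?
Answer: 9*sqrt(307) ≈ 157.69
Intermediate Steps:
K = 14
D(o) = -5/8 (D(o) = -1/4 + (5 - 1*8)/8 = -1/4 + (5 - 8)/8 = -1/4 + (1/8)*(-3) = -1/4 - 3/8 = -5/8)
x = 84 (x = 14*6 = 84)
N(j, V) = 84 + j (N(j, V) = j + 84 = 84 + j)
sqrt(N(17, D(12)) + 24766) = sqrt((84 + 17) + 24766) = sqrt(101 + 24766) = sqrt(24867) = 9*sqrt(307)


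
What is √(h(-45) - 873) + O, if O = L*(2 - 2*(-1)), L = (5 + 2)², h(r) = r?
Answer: 196 + 3*I*√102 ≈ 196.0 + 30.299*I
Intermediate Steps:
L = 49 (L = 7² = 49)
O = 196 (O = 49*(2 - 2*(-1)) = 49*(2 + 2) = 49*4 = 196)
√(h(-45) - 873) + O = √(-45 - 873) + 196 = √(-918) + 196 = 3*I*√102 + 196 = 196 + 3*I*√102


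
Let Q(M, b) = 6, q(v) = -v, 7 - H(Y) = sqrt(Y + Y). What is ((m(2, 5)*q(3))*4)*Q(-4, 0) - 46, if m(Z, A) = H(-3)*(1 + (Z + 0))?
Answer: -1558 + 216*I*sqrt(6) ≈ -1558.0 + 529.09*I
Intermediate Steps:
H(Y) = 7 - sqrt(2)*sqrt(Y) (H(Y) = 7 - sqrt(Y + Y) = 7 - sqrt(2*Y) = 7 - sqrt(2)*sqrt(Y))
m(Z, A) = (1 + Z)*(7 - I*sqrt(6)) (m(Z, A) = (7 - sqrt(2)*sqrt(-3))*(1 + (Z + 0)) = (7 - sqrt(2)*I*sqrt(3))*(1 + Z) = (7 - I*sqrt(6))*(1 + Z) = (1 + Z)*(7 - I*sqrt(6)))
((m(2, 5)*q(3))*4)*Q(-4, 0) - 46 = ((((1 + 2)*(7 - I*sqrt(6)))*(-1*3))*4)*6 - 46 = (((3*(7 - I*sqrt(6)))*(-3))*4)*6 - 46 = (((21 - 3*I*sqrt(6))*(-3))*4)*6 - 46 = ((-63 + 9*I*sqrt(6))*4)*6 - 46 = (-252 + 36*I*sqrt(6))*6 - 46 = (-1512 + 216*I*sqrt(6)) - 46 = -1558 + 216*I*sqrt(6)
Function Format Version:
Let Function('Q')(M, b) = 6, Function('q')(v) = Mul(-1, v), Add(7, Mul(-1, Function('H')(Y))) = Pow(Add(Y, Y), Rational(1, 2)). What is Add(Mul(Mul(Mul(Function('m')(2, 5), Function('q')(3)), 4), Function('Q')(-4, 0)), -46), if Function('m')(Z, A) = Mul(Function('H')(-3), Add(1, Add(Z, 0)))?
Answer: Add(-1558, Mul(216, I, Pow(6, Rational(1, 2)))) ≈ Add(-1558.0, Mul(529.09, I))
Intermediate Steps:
Function('H')(Y) = Add(7, Mul(-1, Pow(2, Rational(1, 2)), Pow(Y, Rational(1, 2)))) (Function('H')(Y) = Add(7, Mul(-1, Pow(Add(Y, Y), Rational(1, 2)))) = Add(7, Mul(-1, Pow(Mul(2, Y), Rational(1, 2)))) = Add(7, Mul(-1, Mul(Pow(2, Rational(1, 2)), Pow(Y, Rational(1, 2))))) = Add(7, Mul(-1, Pow(2, Rational(1, 2)), Pow(Y, Rational(1, 2)))))
Function('m')(Z, A) = Mul(Add(1, Z), Add(7, Mul(-1, I, Pow(6, Rational(1, 2))))) (Function('m')(Z, A) = Mul(Add(7, Mul(-1, Pow(2, Rational(1, 2)), Pow(-3, Rational(1, 2)))), Add(1, Add(Z, 0))) = Mul(Add(7, Mul(-1, Pow(2, Rational(1, 2)), Mul(I, Pow(3, Rational(1, 2))))), Add(1, Z)) = Mul(Add(7, Mul(-1, I, Pow(6, Rational(1, 2)))), Add(1, Z)) = Mul(Add(1, Z), Add(7, Mul(-1, I, Pow(6, Rational(1, 2))))))
Add(Mul(Mul(Mul(Function('m')(2, 5), Function('q')(3)), 4), Function('Q')(-4, 0)), -46) = Add(Mul(Mul(Mul(Mul(Add(1, 2), Add(7, Mul(-1, I, Pow(6, Rational(1, 2))))), Mul(-1, 3)), 4), 6), -46) = Add(Mul(Mul(Mul(Mul(3, Add(7, Mul(-1, I, Pow(6, Rational(1, 2))))), -3), 4), 6), -46) = Add(Mul(Mul(Mul(Add(21, Mul(-3, I, Pow(6, Rational(1, 2)))), -3), 4), 6), -46) = Add(Mul(Mul(Add(-63, Mul(9, I, Pow(6, Rational(1, 2)))), 4), 6), -46) = Add(Mul(Add(-252, Mul(36, I, Pow(6, Rational(1, 2)))), 6), -46) = Add(Add(-1512, Mul(216, I, Pow(6, Rational(1, 2)))), -46) = Add(-1558, Mul(216, I, Pow(6, Rational(1, 2))))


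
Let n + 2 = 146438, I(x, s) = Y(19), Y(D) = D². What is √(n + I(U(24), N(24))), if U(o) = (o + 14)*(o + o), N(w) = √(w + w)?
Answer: √146797 ≈ 383.14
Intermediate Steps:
N(w) = √2*√w (N(w) = √(2*w) = √2*√w)
U(o) = 2*o*(14 + o) (U(o) = (14 + o)*(2*o) = 2*o*(14 + o))
I(x, s) = 361 (I(x, s) = 19² = 361)
n = 146436 (n = -2 + 146438 = 146436)
√(n + I(U(24), N(24))) = √(146436 + 361) = √146797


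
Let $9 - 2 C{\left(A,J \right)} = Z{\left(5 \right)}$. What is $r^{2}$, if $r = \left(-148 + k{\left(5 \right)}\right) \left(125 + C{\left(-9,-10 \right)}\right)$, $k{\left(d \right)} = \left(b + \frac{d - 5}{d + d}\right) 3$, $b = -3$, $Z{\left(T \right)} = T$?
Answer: $397563721$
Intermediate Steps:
$C{\left(A,J \right)} = 2$ ($C{\left(A,J \right)} = \frac{9}{2} - \frac{5}{2} = 2$)
$k{\left(d \right)} = -9 + \frac{3 \left(-5 + d\right)}{2 d}$ ($k{\left(d \right)} = \left(-3 + \frac{d - 5}{d + d}\right) 3 = \left(-3 + \frac{-5 + d}{2 d}\right) 3 = -9 + \frac{3 \left(-5 + d\right)}{2 d}$)
$r = -19939$ ($r = \left(-148 + \frac{15 \left(-1 - 5\right)}{2 \cdot 5}\right) \left(125 + 2\right) = \left(-148 + \frac{15}{2} \cdot \frac{1}{5} \left(-1 - 5\right)\right) 127 = \left(-148 + \frac{15}{2} \cdot \frac{1}{5} \left(-6\right)\right) 127 = \left(-148 - 9\right) 127 = \left(-157\right) 127 = -19939$)
$r^{2} = \left(-19939\right)^{2} = 397563721$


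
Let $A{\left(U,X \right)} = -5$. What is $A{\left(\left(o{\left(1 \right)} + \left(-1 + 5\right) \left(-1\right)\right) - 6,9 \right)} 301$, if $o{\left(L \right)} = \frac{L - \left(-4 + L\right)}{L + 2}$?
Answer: $-1505$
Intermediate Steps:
$o{\left(L \right)} = \frac{4}{2 + L}$
$A{\left(\left(o{\left(1 \right)} + \left(-1 + 5\right) \left(-1\right)\right) - 6,9 \right)} 301 = \left(-5\right) 301 = -1505$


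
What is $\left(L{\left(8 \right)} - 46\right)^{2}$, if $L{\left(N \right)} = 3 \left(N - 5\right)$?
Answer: $1369$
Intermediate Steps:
$L{\left(N \right)} = -15 + 3 N$ ($L{\left(N \right)} = 3 \left(-5 + N\right) = -15 + 3 N$)
$\left(L{\left(8 \right)} - 46\right)^{2} = \left(\left(-15 + 3 \cdot 8\right) - 46\right)^{2} = \left(\left(-15 + 24\right) - 46\right)^{2} = \left(9 - 46\right)^{2} = \left(-37\right)^{2} = 1369$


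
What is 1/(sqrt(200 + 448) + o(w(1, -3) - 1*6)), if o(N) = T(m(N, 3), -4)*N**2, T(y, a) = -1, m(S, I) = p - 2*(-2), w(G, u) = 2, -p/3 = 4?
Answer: 2/49 + 9*sqrt(2)/196 ≈ 0.10575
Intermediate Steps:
p = -12 (p = -3*4 = -12)
m(S, I) = -8 (m(S, I) = -12 - 2*(-2) = -12 + 4 = -8)
o(N) = -N**2
1/(sqrt(200 + 448) + o(w(1, -3) - 1*6)) = 1/(sqrt(200 + 448) - (2 - 1*6)**2) = 1/(sqrt(648) - (2 - 6)**2) = 1/(18*sqrt(2) - 1*(-4)**2) = 1/(18*sqrt(2) - 1*16) = 1/(18*sqrt(2) - 16) = 1/(-16 + 18*sqrt(2))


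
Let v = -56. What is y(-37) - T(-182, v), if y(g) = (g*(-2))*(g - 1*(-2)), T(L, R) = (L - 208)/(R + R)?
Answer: -145235/56 ≈ -2593.5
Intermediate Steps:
T(L, R) = (-208 + L)/(2*R) (T(L, R) = (-208 + L)/((2*R)) = (-208 + L)*(1/(2*R)) = (-208 + L)/(2*R))
y(g) = -2*g*(2 + g) (y(g) = (-2*g)*(g + 2) = (-2*g)*(2 + g) = -2*g*(2 + g))
y(-37) - T(-182, v) = -2*(-37)*(2 - 37) - (-208 - 182)/(2*(-56)) = -2*(-37)*(-35) - (-1)*(-390)/(2*56) = -2590 - 1*195/56 = -2590 - 195/56 = -145235/56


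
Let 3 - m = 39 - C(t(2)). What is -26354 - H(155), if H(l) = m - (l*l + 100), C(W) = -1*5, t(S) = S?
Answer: -2188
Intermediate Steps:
C(W) = -5
m = -41 (m = 3 - (39 - 1*(-5)) = 3 - (39 + 5) = 3 - 1*44 = 3 - 44 = -41)
H(l) = -141 - l² (H(l) = -41 - (l*l + 100) = -41 - (l² + 100) = -41 - (100 + l²) = -41 + (-100 - l²) = -141 - l²)
-26354 - H(155) = -26354 - (-141 - 1*155²) = -26354 - (-141 - 1*24025) = -26354 - (-141 - 24025) = -26354 - 1*(-24166) = -26354 + 24166 = -2188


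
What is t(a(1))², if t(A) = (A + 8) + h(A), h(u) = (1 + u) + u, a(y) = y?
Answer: 144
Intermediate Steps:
h(u) = 1 + 2*u
t(A) = 9 + 3*A (t(A) = (A + 8) + (1 + 2*A) = (8 + A) + (1 + 2*A) = 9 + 3*A)
t(a(1))² = (9 + 3*1)² = (9 + 3)² = 12² = 144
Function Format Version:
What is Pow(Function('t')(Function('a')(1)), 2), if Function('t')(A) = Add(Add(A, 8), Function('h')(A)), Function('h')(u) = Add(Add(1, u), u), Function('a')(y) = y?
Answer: 144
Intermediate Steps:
Function('h')(u) = Add(1, Mul(2, u))
Function('t')(A) = Add(9, Mul(3, A)) (Function('t')(A) = Add(Add(A, 8), Add(1, Mul(2, A))) = Add(Add(8, A), Add(1, Mul(2, A))) = Add(9, Mul(3, A)))
Pow(Function('t')(Function('a')(1)), 2) = Pow(Add(9, Mul(3, 1)), 2) = Pow(Add(9, 3), 2) = Pow(12, 2) = 144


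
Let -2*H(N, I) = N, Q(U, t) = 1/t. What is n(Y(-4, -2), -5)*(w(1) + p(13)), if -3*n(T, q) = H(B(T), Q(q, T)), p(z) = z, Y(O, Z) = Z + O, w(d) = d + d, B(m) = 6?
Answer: 15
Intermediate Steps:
w(d) = 2*d
Y(O, Z) = O + Z
Q(U, t) = 1/t
H(N, I) = -N/2
n(T, q) = 1 (n(T, q) = -(-1)*6/6 = -⅓*(-3) = 1)
n(Y(-4, -2), -5)*(w(1) + p(13)) = 1*(2*1 + 13) = 1*(2 + 13) = 1*15 = 15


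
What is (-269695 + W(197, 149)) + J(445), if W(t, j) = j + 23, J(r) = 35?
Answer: -269488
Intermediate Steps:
W(t, j) = 23 + j
(-269695 + W(197, 149)) + J(445) = (-269695 + (23 + 149)) + 35 = (-269695 + 172) + 35 = -269523 + 35 = -269488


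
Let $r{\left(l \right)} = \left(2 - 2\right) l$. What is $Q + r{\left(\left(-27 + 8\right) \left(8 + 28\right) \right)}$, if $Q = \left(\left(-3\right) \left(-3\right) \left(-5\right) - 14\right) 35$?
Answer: $-2065$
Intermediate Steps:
$r{\left(l \right)} = 0$ ($r{\left(l \right)} = 0 l = 0$)
$Q = -2065$ ($Q = \left(9 \left(-5\right) - 14\right) 35 = \left(-45 - 14\right) 35 = \left(-59\right) 35 = -2065$)
$Q + r{\left(\left(-27 + 8\right) \left(8 + 28\right) \right)} = -2065 + 0 = -2065$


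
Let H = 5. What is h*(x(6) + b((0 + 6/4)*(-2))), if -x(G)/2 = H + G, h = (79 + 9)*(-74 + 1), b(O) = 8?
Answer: 89936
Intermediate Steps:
h = -6424 (h = 88*(-73) = -6424)
x(G) = -10 - 2*G (x(G) = -2*(5 + G) = -10 - 2*G)
h*(x(6) + b((0 + 6/4)*(-2))) = -6424*((-10 - 2*6) + 8) = -6424*((-10 - 12) + 8) = -6424*(-22 + 8) = -6424*(-14) = 89936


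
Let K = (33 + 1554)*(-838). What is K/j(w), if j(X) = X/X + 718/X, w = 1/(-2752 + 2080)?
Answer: 1329906/482495 ≈ 2.7563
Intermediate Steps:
w = -1/672 (w = 1/(-672) = -1/672 ≈ -0.0014881)
j(X) = 1 + 718/X
K = -1329906 (K = 1587*(-838) = -1329906)
K/j(w) = -1329906*(-1/(672*(718 - 1/672))) = -1329906/((-672*482495/672)) = -1329906/(-482495) = -1329906*(-1/482495) = 1329906/482495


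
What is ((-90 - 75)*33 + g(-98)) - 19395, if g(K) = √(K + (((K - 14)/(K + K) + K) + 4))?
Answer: -24840 + 2*I*√2345/7 ≈ -24840.0 + 13.836*I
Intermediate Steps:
g(K) = √(4 + 2*K + (-14 + K)/(2*K)) (g(K) = √(K + (((-14 + K)/((2*K)) + K) + 4)) = √(K + (((-14 + K)*(1/(2*K)) + K) + 4)) = √(K + (((-14 + K)/(2*K) + K) + 4)) = √(K + ((K + (-14 + K)/(2*K)) + 4)) = √(K + (4 + K + (-14 + K)/(2*K))) = √(4 + 2*K + (-14 + K)/(2*K)))
((-90 - 75)*33 + g(-98)) - 19395 = ((-90 - 75)*33 + √(18 - 28/(-98) + 8*(-98))/2) - 19395 = (-165*33 + √(18 - 28*(-1/98) - 784)/2) - 19395 = (-5445 + √(18 + 2/7 - 784)/2) - 19395 = (-5445 + √(-5360/7)/2) - 19395 = (-5445 + (4*I*√2345/7)/2) - 19395 = (-5445 + 2*I*√2345/7) - 19395 = -24840 + 2*I*√2345/7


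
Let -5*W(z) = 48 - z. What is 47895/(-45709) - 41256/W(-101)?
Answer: 9421716165/6810641 ≈ 1383.4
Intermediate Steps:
W(z) = -48/5 + z/5 (W(z) = -(48 - z)/5 = -48/5 + z/5)
47895/(-45709) - 41256/W(-101) = 47895/(-45709) - 41256/(-48/5 + (⅕)*(-101)) = 47895*(-1/45709) - 41256/(-48/5 - 101/5) = -47895/45709 - 41256/(-149/5) = -47895/45709 - 41256*(-5/149) = -47895/45709 + 206280/149 = 9421716165/6810641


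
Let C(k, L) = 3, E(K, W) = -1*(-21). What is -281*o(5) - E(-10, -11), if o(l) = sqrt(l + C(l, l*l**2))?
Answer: -21 - 562*sqrt(2) ≈ -815.79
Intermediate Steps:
E(K, W) = 21
o(l) = sqrt(3 + l) (o(l) = sqrt(l + 3) = sqrt(3 + l))
-281*o(5) - E(-10, -11) = -281*sqrt(3 + 5) - 1*21 = -562*sqrt(2) - 21 = -21 - 562*sqrt(2)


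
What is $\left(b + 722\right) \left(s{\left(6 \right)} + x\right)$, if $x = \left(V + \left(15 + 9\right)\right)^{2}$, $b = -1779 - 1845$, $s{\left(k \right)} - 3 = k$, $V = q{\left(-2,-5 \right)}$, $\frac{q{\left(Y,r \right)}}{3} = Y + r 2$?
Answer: $-444006$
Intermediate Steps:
$q{\left(Y,r \right)} = 3 Y + 6 r$ ($q{\left(Y,r \right)} = 3 \left(Y + r 2\right) = 3 \left(Y + 2 r\right) = 3 Y + 6 r$)
$V = -36$ ($V = 3 \left(-2\right) + 6 \left(-5\right) = -6 - 30 = -36$)
$s{\left(k \right)} = 3 + k$
$b = -3624$ ($b = -1779 - 1845 = -3624$)
$x = 144$ ($x = \left(-36 + \left(15 + 9\right)\right)^{2} = \left(-36 + 24\right)^{2} = \left(-12\right)^{2} = 144$)
$\left(b + 722\right) \left(s{\left(6 \right)} + x\right) = \left(-3624 + 722\right) \left(\left(3 + 6\right) + 144\right) = - 2902 \left(9 + 144\right) = \left(-2902\right) 153 = -444006$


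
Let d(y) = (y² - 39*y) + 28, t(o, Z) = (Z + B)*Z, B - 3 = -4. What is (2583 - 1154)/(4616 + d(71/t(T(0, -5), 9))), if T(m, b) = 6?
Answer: 7407936/23880169 ≈ 0.31021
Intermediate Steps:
B = -1 (B = 3 - 4 = -1)
t(o, Z) = Z*(-1 + Z) (t(o, Z) = (Z - 1)*Z = (-1 + Z)*Z = Z*(-1 + Z))
d(y) = 28 + y² - 39*y
(2583 - 1154)/(4616 + d(71/t(T(0, -5), 9))) = (2583 - 1154)/(4616 + (28 + (71/((9*(-1 + 9))))² - 2769/(9*(-1 + 9)))) = 1429/(4616 + (28 + (71/((9*8)))² - 2769/(9*8))) = 1429/(4616 + (28 + (71/72)² - 2769/72)) = 1429/(4616 + (28 + (71*(1/72))² - 2769/72)) = 1429/(4616 + (28 + (71/72)² - 39*71/72)) = 1429/(4616 + (28 + 5041/5184 - 923/24)) = 1429/(4616 - 49175/5184) = 1429/(23880169/5184) = 1429*(5184/23880169) = 7407936/23880169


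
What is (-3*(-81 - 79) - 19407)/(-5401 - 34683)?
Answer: 18927/40084 ≈ 0.47218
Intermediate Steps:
(-3*(-81 - 79) - 19407)/(-5401 - 34683) = (-3*(-160) - 19407)/(-40084) = (480 - 19407)*(-1/40084) = -18927*(-1/40084) = 18927/40084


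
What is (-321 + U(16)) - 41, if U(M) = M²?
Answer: -106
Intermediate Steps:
(-321 + U(16)) - 41 = (-321 + 16²) - 41 = (-321 + 256) - 41 = -65 - 41 = -106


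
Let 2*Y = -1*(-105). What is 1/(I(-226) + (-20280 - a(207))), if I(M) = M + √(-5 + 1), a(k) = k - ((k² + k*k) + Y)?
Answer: 260150/16919505641 - 8*I/16919505641 ≈ 1.5376e-5 - 4.7283e-10*I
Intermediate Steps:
Y = 105/2 (Y = (-1*(-105))/2 = (½)*105 = 105/2 ≈ 52.500)
a(k) = -105/2 + k - 2*k² (a(k) = k - ((k² + k*k) + 105/2) = k - ((k² + k²) + 105/2) = k - (2*k² + 105/2) = k - (105/2 + 2*k²) = k + (-105/2 - 2*k²) = -105/2 + k - 2*k²)
I(M) = M + 2*I (I(M) = M + √(-4) = M + 2*I)
1/(I(-226) + (-20280 - a(207))) = 1/((-226 + 2*I) + (-20280 - (-105/2 + 207 - 2*207²))) = 1/((-226 + 2*I) + (-20280 - (-105/2 + 207 - 2*42849))) = 1/((-226 + 2*I) + (-20280 - (-105/2 + 207 - 85698))) = 1/((-226 + 2*I) + (-20280 - 1*(-171087/2))) = 1/((-226 + 2*I) + (-20280 + 171087/2)) = 1/((-226 + 2*I) + 130527/2) = 1/(130075/2 + 2*I) = 4*(130075/2 - 2*I)/16919505641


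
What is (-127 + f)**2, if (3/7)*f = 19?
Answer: 61504/9 ≈ 6833.8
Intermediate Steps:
f = 133/3 (f = (7/3)*19 = 133/3 ≈ 44.333)
(-127 + f)**2 = (-127 + 133/3)**2 = (-248/3)**2 = 61504/9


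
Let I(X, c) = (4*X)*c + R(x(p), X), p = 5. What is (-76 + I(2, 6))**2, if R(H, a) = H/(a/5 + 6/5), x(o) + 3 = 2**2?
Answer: 47961/64 ≈ 749.39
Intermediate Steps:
x(o) = 1 (x(o) = -3 + 2**2 = -3 + 4 = 1)
R(H, a) = H/(6/5 + a/5) (R(H, a) = H/(a*(1/5) + 6*(1/5)) = H/(a/5 + 6/5) = H/(6/5 + a/5))
I(X, c) = 5/(6 + X) + 4*X*c (I(X, c) = (4*X)*c + 5*1/(6 + X) = 4*X*c + 5/(6 + X) = 5/(6 + X) + 4*X*c)
(-76 + I(2, 6))**2 = (-76 + (5 + 4*2*6*(6 + 2))/(6 + 2))**2 = (-76 + (5 + 4*2*6*8)/8)**2 = (-76 + (5 + 384)/8)**2 = (-76 + (1/8)*389)**2 = (-76 + 389/8)**2 = (-219/8)**2 = 47961/64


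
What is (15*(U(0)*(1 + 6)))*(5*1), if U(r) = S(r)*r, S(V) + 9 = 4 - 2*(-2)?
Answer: 0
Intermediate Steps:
S(V) = -1 (S(V) = -9 + (4 - 2*(-2)) = -9 + (4 + 4) = -9 + 8 = -1)
U(r) = -r
(15*(U(0)*(1 + 6)))*(5*1) = (15*((-1*0)*(1 + 6)))*(5*1) = (15*(0*7))*5 = (15*0)*5 = 0*5 = 0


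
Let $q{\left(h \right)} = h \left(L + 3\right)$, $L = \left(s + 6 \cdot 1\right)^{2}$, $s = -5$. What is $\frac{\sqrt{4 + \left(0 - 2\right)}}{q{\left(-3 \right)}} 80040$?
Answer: $- 6670 \sqrt{2} \approx -9432.8$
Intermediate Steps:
$L = 1$ ($L = \left(-5 + 6 \cdot 1\right)^{2} = \left(-5 + 6\right)^{2} = 1^{2} = 1$)
$q{\left(h \right)} = 4 h$ ($q{\left(h \right)} = h \left(1 + 3\right) = h 4 = 4 h$)
$\frac{\sqrt{4 + \left(0 - 2\right)}}{q{\left(-3 \right)}} 80040 = \frac{\sqrt{4 + \left(0 - 2\right)}}{4 \left(-3\right)} 80040 = \frac{\sqrt{4 - 2}}{-12} \cdot 80040 = \sqrt{2} \left(- \frac{1}{12}\right) 80040 = - \frac{\sqrt{2}}{12} \cdot 80040 = - 6670 \sqrt{2}$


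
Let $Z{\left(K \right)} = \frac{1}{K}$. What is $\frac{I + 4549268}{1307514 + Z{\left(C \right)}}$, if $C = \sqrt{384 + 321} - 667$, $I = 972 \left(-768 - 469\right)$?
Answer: $\frac{41357535915506888}{16156889218490987} + \frac{3346904 \sqrt{705}}{759373793269076389} \approx 2.5597$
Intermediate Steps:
$I = -1202364$ ($I = 972 \left(-1237\right) = -1202364$)
$C = -667 + \sqrt{705}$ ($C = \sqrt{705} - 667 = -667 + \sqrt{705} \approx -640.45$)
$\frac{I + 4549268}{1307514 + Z{\left(C \right)}} = \frac{-1202364 + 4549268}{1307514 + \frac{1}{-667 + \sqrt{705}}} = \frac{3346904}{1307514 + \frac{1}{-667 + \sqrt{705}}}$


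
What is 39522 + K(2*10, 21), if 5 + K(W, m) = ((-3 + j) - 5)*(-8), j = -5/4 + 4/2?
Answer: 39575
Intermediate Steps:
j = ¾ (j = -5*¼ + 4*(½) = -5/4 + 2 = ¾ ≈ 0.75000)
K(W, m) = 53 (K(W, m) = -5 + ((-3 + ¾) - 5)*(-8) = -5 + (-9/4 - 5)*(-8) = -5 - 29/4*(-8) = -5 + 58 = 53)
39522 + K(2*10, 21) = 39522 + 53 = 39575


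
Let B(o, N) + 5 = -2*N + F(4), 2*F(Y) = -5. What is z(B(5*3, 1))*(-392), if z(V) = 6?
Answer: -2352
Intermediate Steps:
F(Y) = -5/2 (F(Y) = (½)*(-5) = -5/2)
B(o, N) = -15/2 - 2*N (B(o, N) = -5 + (-2*N - 5/2) = -5 + (-5/2 - 2*N) = -15/2 - 2*N)
z(B(5*3, 1))*(-392) = 6*(-392) = -2352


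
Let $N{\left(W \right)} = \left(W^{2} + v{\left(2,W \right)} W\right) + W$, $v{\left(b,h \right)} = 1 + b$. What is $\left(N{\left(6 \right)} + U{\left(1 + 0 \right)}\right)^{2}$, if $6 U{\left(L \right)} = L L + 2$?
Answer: $\frac{14641}{4} \approx 3660.3$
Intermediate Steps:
$N{\left(W \right)} = W^{2} + 4 W$ ($N{\left(W \right)} = \left(W^{2} + \left(1 + 2\right) W\right) + W = \left(W^{2} + 3 W\right) + W = W^{2} + 4 W$)
$U{\left(L \right)} = \frac{1}{3} + \frac{L^{2}}{6}$ ($U{\left(L \right)} = \frac{L L + 2}{6} = \frac{L^{2} + 2}{6} = \frac{2 + L^{2}}{6} = \frac{1}{3} + \frac{L^{2}}{6}$)
$\left(N{\left(6 \right)} + U{\left(1 + 0 \right)}\right)^{2} = \left(6 \left(4 + 6\right) + \left(\frac{1}{3} + \frac{\left(1 + 0\right)^{2}}{6}\right)\right)^{2} = \left(6 \cdot 10 + \left(\frac{1}{3} + \frac{1^{2}}{6}\right)\right)^{2} = \left(60 + \left(\frac{1}{3} + \frac{1}{6} \cdot 1\right)\right)^{2} = \left(60 + \left(\frac{1}{3} + \frac{1}{6}\right)\right)^{2} = \left(60 + \frac{1}{2}\right)^{2} = \left(\frac{121}{2}\right)^{2} = \frac{14641}{4}$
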